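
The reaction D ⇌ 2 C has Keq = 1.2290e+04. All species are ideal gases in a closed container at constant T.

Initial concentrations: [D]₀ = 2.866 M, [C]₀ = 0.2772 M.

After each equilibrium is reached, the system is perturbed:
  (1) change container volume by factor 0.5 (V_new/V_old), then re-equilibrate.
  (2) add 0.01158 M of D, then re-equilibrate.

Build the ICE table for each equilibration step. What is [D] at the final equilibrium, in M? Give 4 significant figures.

Q₀ = 0.02681 vs Keq = 1.2290e+04 ⇒ Q<K, forward
Step 1:
                  D         C
  Initial     2.866    0.2772
  Change     -2.863     5.726
  Equil    0.002932     6.003
  solve Keq expr → x = 2.863; check Q = 1.2290e+04
Then change container volume by factor 0.5 (V_new/V_old).
Step 2:
                  D         C
  Initial  0.005865     12.01
  Change   0.005842  -0.01168
  Equil     0.01171     11.99
  solve Keq expr → x = -0.005842; check Q = 1.2290e+04
Then add 0.01158 M of D.
Step 3:
                  D         C
  Initial   0.02329     11.99
  Change   -0.01153   0.02307
  Equil     0.01175     12.02
  solve Keq expr → x = 0.01153; check Q = 1.2290e+04

[D]_eq = 0.01175 M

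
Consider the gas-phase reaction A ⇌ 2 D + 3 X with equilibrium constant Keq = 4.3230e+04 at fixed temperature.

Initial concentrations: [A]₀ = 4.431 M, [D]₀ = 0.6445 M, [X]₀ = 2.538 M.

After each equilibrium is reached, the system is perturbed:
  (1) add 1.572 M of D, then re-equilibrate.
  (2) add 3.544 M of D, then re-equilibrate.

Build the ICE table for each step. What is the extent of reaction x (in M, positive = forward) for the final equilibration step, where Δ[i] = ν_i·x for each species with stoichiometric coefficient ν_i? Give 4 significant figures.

Q₀ = 1.533 vs Keq = 4.3230e+04 ⇒ Q<K, forward
Step 1:
                   A          D          X
  Initial      4.431     0.6445      2.538
  Change      -2.956      5.912      8.867
  Equil        1.475      6.556      11.41
  solve Keq expr → x = 2.956; check Q = 4.3230e+04
Then add 1.572 M of D.
Step 2:
                   A          D          X
  Initial      1.475      8.128      11.41
  Change      0.2204    -0.4407    -0.6611
  Equil        1.696      7.687      10.74
  solve Keq expr → x = -0.2204; check Q = 4.3230e+04
Then add 3.544 M of D.
Step 3:
                   A          D          X
  Initial      1.696      11.23      10.74
  Change       0.424    -0.8481     -1.272
  Equil         2.12      10.38      9.472
  solve Keq expr → x = -0.424; check Q = 4.3230e+04

x = -0.424 M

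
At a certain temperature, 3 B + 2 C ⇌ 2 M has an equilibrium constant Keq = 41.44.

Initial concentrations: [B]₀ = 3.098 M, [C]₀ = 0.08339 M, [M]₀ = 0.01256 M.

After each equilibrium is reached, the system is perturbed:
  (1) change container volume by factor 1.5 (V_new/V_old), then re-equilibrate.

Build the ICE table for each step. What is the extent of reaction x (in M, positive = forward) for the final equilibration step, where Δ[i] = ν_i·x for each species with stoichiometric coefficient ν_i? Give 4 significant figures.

x = -7.4185e-04 M

Q₀ = 7.6297e-04 vs Keq = 41.44 ⇒ Q<K, forward
Step 1:
                  B         C         M
  I           3.098   0.08339   0.01256
  C         -0.1209  -0.08057   0.08057
  E           2.977  0.002816   0.09313
  solve Keq expr → x = 0.04029; check Q = 41.44
Then change container volume by factor 1.5 (V_new/V_old).
Step 2:
                  B         C         M
  I           1.985  0.001878   0.06209
  C        0.002226  0.001484 -0.001484
  E           1.987  0.003361   0.06061
  solve Keq expr → x = -7.4185e-04; check Q = 41.44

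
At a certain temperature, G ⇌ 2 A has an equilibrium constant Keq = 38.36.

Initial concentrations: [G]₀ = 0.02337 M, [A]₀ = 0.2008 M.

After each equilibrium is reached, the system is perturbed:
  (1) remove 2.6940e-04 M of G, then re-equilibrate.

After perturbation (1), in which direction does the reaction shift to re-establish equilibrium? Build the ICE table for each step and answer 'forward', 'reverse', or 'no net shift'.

Direction: reverse

Q₀ = 1.725 vs Keq = 38.36 ⇒ Q<K, forward
Step 1:
                  G         A
  Initial   0.02337    0.2008
  Change   -0.02181   0.04363
  Equil    0.001557    0.2444
  solve Keq expr → x = 0.02181; check Q = 38.36
Then remove 2.6940e-04 M of G.
Step 2:
                  G         A
  Initial  0.001288    0.2444
  Change  2.6271e-04 -5.2542e-04
  Equil    0.001551    0.2439
  solve Keq expr → x = -2.6271e-04; check Q = 38.36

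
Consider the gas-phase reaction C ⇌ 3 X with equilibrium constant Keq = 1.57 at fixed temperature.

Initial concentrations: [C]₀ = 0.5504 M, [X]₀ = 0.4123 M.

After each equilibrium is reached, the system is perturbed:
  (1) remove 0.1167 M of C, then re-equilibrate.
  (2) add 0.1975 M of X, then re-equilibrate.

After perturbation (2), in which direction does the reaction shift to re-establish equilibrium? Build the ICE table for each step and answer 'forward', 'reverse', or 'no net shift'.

Direction: reverse

Q₀ = 0.1273 vs Keq = 1.57 ⇒ Q<K, forward
Step 1:
                  C         X
  I          0.5504    0.4123
  C         -0.1485    0.4454
  E          0.4019    0.8577
  solve Keq expr → x = 0.1485; check Q = 1.57
Then remove 0.1167 M of C.
Step 2:
                  C         X
  I          0.2852    0.8577
  C         0.02394  -0.07183
  E          0.3092    0.7859
  solve Keq expr → x = -0.02394; check Q = 1.57
Then add 0.1975 M of X.
Step 3:
                  C         X
  I          0.3092    0.9834
  C         0.05192   -0.1558
  E          0.3611    0.8276
  solve Keq expr → x = -0.05192; check Q = 1.57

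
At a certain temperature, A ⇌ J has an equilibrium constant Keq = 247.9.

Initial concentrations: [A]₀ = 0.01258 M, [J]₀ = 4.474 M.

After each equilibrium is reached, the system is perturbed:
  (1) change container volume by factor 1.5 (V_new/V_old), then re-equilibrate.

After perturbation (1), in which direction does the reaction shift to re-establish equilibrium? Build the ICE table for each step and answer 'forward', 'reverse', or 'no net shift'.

Q₀ = 355.6 vs Keq = 247.9 ⇒ Q>K, reverse
Step 1:
                  A         J
  init      0.01258     4.474
  Δ        0.005446 -0.005446
  eq        0.01803     4.469
  solve Keq expr → x = -0.005446; check Q = 247.9
Then change container volume by factor 1.5 (V_new/V_old).
Step 2:
                  A         J
  init      0.01202     2.979
  Δ               0         0
  eq        0.01202     2.979
  solve Keq expr → x = 0; check Q = 247.9

Direction: no net shift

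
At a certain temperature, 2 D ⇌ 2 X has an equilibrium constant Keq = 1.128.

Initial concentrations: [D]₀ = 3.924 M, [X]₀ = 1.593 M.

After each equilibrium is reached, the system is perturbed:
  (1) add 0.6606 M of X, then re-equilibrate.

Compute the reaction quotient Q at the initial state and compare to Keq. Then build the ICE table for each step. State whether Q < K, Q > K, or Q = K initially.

Q₀ = 0.1648 vs Keq = 1.128 ⇒ Q<K, forward
Step 1:
                   D          X
  I            3.924      1.593
  C           -1.249      1.249
  E            2.675      2.842
  solve Keq expr → x = 0.6243; check Q = 1.128
Then add 0.6606 M of X.
Step 2:
                   D          X
  I            2.675      3.502
  C           0.3204    -0.3204
  E            2.996      3.182
  solve Keq expr → x = -0.1602; check Q = 1.128

Q₀ = 0.1648; Q < K (proceeds forward)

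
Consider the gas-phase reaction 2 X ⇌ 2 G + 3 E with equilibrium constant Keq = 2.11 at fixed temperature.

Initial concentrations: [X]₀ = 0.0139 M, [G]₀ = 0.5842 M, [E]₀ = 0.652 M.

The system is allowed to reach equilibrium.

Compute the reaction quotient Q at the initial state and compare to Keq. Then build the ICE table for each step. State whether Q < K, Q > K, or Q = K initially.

Q₀ = 489.6 vs Keq = 2.11 ⇒ Q>K, reverse
Step 1:
                  X         G         E
  Initial    0.0139    0.5842     0.652
  Change     0.1026   -0.1026   -0.1539
  Equil      0.1165    0.4816    0.4981
  solve Keq expr → x = -0.05131; check Q = 2.11

Q₀ = 489.6; Q > K (proceeds reverse)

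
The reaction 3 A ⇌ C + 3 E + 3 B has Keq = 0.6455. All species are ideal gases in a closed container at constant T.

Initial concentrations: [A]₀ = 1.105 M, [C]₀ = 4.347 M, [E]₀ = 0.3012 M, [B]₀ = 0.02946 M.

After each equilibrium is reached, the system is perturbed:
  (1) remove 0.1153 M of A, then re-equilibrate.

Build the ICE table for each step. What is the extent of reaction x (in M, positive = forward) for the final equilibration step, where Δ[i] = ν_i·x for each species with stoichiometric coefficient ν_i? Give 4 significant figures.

x = -0.01179 M

Q₀ = 2.2510e-06 vs Keq = 0.6455 ⇒ Q<K, forward
Step 1:
                   A          C          E          B
  I            1.105      4.347     0.3012    0.02946
  C          -0.4402     0.1467     0.4402     0.4402
  E           0.6648      4.494     0.7414     0.4696
  solve Keq expr → x = 0.1467; check Q = 0.6455
Then remove 0.1153 M of A.
Step 2:
                   A          C          E          B
  I           0.5495      4.494     0.7414     0.4696
  C          0.03538   -0.01179   -0.03538   -0.03538
  E           0.5849      4.482      0.706     0.4343
  solve Keq expr → x = -0.01179; check Q = 0.6455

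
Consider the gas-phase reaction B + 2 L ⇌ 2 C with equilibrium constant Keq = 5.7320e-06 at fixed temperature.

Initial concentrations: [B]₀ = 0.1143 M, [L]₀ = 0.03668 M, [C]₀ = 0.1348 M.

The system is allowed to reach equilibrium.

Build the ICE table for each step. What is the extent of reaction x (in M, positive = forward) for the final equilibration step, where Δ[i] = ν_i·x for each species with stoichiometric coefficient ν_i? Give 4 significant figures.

Q₀ = 118.2 vs Keq = 5.7320e-06 ⇒ Q>K, reverse
Step 1:
                   B          L          C
  I           0.1143    0.03668     0.1348
  C          0.06731     0.1346    -0.1346
  E           0.1816     0.1713 1.7478e-04
  solve Keq expr → x = -0.06731; check Q = 5.7320e-06

x = -0.06731 M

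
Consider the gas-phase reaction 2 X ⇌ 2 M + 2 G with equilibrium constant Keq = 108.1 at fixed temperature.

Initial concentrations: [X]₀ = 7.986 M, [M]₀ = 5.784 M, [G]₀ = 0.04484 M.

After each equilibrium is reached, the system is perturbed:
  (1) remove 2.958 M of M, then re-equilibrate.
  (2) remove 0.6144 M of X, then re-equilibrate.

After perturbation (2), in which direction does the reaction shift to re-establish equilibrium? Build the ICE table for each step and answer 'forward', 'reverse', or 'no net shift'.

Direction: reverse

Q₀ = 0.001055 vs Keq = 108.1 ⇒ Q<K, forward
Step 1:
                   X          M          G
  init         7.986      5.784    0.04484
  Δ           -4.077      4.077      4.077
  eq           3.909      9.861      4.122
  solve Keq expr → x = 2.038; check Q = 108.1
Then remove 2.958 M of M.
Step 2:
                   X          M          G
  init         3.909      6.903      4.122
  Δ          -0.5548     0.5548     0.5548
  eq           3.354      7.458      4.676
  solve Keq expr → x = 0.2774; check Q = 108.1
Then remove 0.6144 M of X.
Step 3:
                   X          M          G
  init          2.74      7.458      4.676
  Δ           0.2872    -0.2872    -0.2872
  eq           3.027       7.17      4.389
  solve Keq expr → x = -0.1436; check Q = 108.1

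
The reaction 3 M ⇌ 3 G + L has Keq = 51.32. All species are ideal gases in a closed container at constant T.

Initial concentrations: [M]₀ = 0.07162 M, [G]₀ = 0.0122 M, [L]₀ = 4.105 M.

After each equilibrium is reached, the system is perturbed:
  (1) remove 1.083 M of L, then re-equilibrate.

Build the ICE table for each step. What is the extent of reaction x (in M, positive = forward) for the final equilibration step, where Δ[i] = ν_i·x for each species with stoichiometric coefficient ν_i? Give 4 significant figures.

x = 5.8529e-04 M

Q₀ = 0.02029 vs Keq = 51.32 ⇒ Q<K, forward
Step 1:
                   M          G          L
  Initial    0.07162     0.0122      4.105
  Change    -0.04636    0.04636    0.01545
  Equil      0.02526    0.05856       4.12
  solve Keq expr → x = 0.01545; check Q = 51.32
Then remove 1.083 M of L.
Step 2:
                   M          G          L
  Initial    0.02526    0.05856      3.037
  Change   -0.001756   0.001756 5.8529e-04
  Equil      0.02351    0.06031      3.038
  solve Keq expr → x = 5.8529e-04; check Q = 51.32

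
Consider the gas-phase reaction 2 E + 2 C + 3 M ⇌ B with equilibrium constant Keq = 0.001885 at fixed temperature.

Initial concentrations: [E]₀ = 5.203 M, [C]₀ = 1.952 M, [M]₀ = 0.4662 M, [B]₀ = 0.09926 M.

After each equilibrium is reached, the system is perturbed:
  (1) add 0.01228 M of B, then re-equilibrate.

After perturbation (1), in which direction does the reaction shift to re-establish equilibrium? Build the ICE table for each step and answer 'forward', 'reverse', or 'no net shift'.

Direction: reverse

Q₀ = 0.009497 vs Keq = 0.001885 ⇒ Q>K, reverse
Step 1:
                  E         C         M         B
  init        5.203     1.952    0.4662   0.09926
  Δ         0.09687   0.09687    0.1453  -0.04844
  eq            5.3     2.049    0.6115   0.05082
  solve Keq expr → x = -0.04844; check Q = 0.001885
Then add 0.01228 M of B.
Step 2:
                  E         C         M         B
  init          5.3     2.049    0.6115    0.0631
  Δ         0.01277   0.01277   0.01915 -0.006384
  eq          5.313     2.062    0.6307   0.05672
  solve Keq expr → x = -0.006384; check Q = 0.001885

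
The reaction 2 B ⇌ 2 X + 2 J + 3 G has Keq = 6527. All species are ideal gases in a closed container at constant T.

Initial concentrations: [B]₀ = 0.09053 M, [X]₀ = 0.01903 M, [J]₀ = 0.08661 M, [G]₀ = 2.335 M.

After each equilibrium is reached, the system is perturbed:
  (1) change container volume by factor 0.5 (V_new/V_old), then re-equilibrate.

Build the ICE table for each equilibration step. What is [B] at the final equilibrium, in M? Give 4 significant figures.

[B]_eq = 0.009764 M

Q₀ = 0.00422 vs Keq = 6527 ⇒ Q<K, forward
Step 1:
                   B          X          J          G
  init       0.09053    0.01903    0.08661      2.335
  Δ         -0.08961    0.08961    0.08961     0.1344
  eq      9.1956e-04     0.1086     0.1762      2.469
  solve Keq expr → x = 0.04481; check Q = 6527
Then change container volume by factor 0.5 (V_new/V_old).
Step 2:
                   B          X          J          G
  init      0.001839     0.2173     0.3524      4.939
  Δ         0.007924  -0.007924  -0.007924   -0.01189
  eq        0.009764     0.2094     0.3445      4.927
  solve Keq expr → x = -0.003962; check Q = 6527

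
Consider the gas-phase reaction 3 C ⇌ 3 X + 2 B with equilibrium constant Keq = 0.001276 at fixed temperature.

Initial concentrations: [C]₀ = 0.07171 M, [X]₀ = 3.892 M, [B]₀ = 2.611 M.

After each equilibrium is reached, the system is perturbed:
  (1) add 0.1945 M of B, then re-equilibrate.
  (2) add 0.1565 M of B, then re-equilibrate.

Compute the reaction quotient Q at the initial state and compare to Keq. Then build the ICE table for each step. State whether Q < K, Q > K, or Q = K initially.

Q₀ = 1.0899e+06 vs Keq = 0.001276 ⇒ Q>K, reverse
Step 1:
                    C           X           B
  Initial     0.07171       3.892       2.611
  Change        3.263      -3.263      -2.175
  Equil         3.335      0.6292      0.4358
  solve Keq expr → x = -1.088; check Q = 0.001276
Then add 0.1945 M of B.
Step 2:
                    C           X           B
  Initial       3.335      0.6292      0.6303
  Change      0.08943    -0.08943    -0.05962
  Equil         3.424      0.5398      0.5707
  solve Keq expr → x = -0.02981; check Q = 0.001276
Then add 0.1565 M of B.
Step 3:
                    C           X           B
  Initial       3.424      0.5398      0.7272
  Change      0.05622    -0.05622    -0.03748
  Equil          3.48      0.4836      0.6897
  solve Keq expr → x = -0.01874; check Q = 0.001276

Q₀ = 1.0899e+06; Q > K (proceeds reverse)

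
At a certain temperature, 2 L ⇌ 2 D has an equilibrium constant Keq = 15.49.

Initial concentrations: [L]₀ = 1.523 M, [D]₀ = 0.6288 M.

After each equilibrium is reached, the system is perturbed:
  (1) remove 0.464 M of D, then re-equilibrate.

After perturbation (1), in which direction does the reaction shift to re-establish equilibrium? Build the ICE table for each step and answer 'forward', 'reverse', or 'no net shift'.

Q₀ = 0.1705 vs Keq = 15.49 ⇒ Q<K, forward
Step 1:
                   L          D
  init         1.523     0.6288
  Δ           -1.087      1.087
  eq           0.436      1.716
  solve Keq expr → x = 0.5435; check Q = 15.49
Then remove 0.464 M of D.
Step 2:
                   L          D
  init         0.436      1.252
  Δ         -0.09401    0.09401
  eq           0.342      1.346
  solve Keq expr → x = 0.047; check Q = 15.49

Direction: forward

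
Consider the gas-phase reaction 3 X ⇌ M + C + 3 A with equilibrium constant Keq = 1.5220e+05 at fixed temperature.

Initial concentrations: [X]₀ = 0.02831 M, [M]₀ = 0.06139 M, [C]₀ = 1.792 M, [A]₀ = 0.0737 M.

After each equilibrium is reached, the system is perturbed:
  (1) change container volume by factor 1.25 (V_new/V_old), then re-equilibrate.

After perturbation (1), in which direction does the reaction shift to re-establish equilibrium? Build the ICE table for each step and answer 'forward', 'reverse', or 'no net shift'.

Q₀ = 1.941 vs Keq = 1.5220e+05 ⇒ Q<K, forward
Step 1:
                   X          M          C          A
  Initial    0.02831    0.06139      1.792     0.0737
  Change    -0.02736    0.00912    0.00912    0.02736
  Equil   9.5140e-04    0.07051      1.801     0.1011
  solve Keq expr → x = 0.00912; check Q = 1.5220e+05
Then change container volume by factor 1.25 (V_new/V_old).
Step 2:
                   X          M          C          A
  Initial 7.6112e-04    0.05641      1.441    0.08085
  Change  -1.0422e-04 3.4741e-05 3.4741e-05 1.0422e-04
  Equil   6.5690e-04    0.05644      1.441    0.08095
  solve Keq expr → x = 3.4741e-05; check Q = 1.5220e+05

Direction: forward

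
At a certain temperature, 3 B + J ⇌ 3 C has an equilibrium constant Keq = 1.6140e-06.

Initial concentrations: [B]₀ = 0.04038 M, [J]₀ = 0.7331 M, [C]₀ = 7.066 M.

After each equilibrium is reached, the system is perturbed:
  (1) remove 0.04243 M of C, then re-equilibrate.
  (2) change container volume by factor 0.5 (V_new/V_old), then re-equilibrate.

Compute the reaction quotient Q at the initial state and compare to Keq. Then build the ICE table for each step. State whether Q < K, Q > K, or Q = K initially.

Q₀ = 7.3090e+06; Q > K (proceeds reverse)

Q₀ = 7.3090e+06 vs Keq = 1.6140e-06 ⇒ Q>K, reverse
Step 1:
                   B          J          C
  Initial    0.04038     0.7331      7.066
  Change       6.947      2.316     -6.947
  Equil        6.988      3.049     0.1189
  solve Keq expr → x = -2.316; check Q = 1.6140e-06
Then remove 0.04243 M of C.
Step 2:
                   B          J          C
  Initial      6.988      3.049    0.07642
  Change    -0.04154   -0.01385    0.04154
  Equil        6.946      3.035      0.118
  solve Keq expr → x = 0.01385; check Q = 1.6140e-06
Then change container volume by factor 0.5 (V_new/V_old).
Step 3:
                   B          J          C
  Initial      13.89       6.07     0.2359
  Change    -0.05972   -0.01991    0.05972
  Equil        13.83       6.05     0.2957
  solve Keq expr → x = 0.01991; check Q = 1.6140e-06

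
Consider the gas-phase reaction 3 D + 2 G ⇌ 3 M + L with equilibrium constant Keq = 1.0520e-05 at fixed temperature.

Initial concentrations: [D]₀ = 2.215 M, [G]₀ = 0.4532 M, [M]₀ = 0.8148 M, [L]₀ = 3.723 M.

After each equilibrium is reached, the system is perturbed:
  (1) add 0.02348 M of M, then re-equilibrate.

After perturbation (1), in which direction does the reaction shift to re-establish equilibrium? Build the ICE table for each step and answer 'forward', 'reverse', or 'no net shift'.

Direction: reverse

Q₀ = 0.9023 vs Keq = 1.0520e-05 ⇒ Q>K, reverse
Step 1:
                    D           G           M           L
  init          2.215      0.4532      0.8148       3.723
  Δ            0.7725       0.515     -0.7725     -0.2575
  eq            2.987      0.9682     0.04233       3.466
  solve Keq expr → x = -0.2575; check Q = 1.0520e-05
Then add 0.02348 M of M.
Step 2:
                    D           G           M           L
  init          2.987      0.9682     0.06581       3.466
  Δ           0.02268     0.01512    -0.02268   -0.007561
  eq             3.01      0.9833     0.04313       3.458
  solve Keq expr → x = -0.007561; check Q = 1.0520e-05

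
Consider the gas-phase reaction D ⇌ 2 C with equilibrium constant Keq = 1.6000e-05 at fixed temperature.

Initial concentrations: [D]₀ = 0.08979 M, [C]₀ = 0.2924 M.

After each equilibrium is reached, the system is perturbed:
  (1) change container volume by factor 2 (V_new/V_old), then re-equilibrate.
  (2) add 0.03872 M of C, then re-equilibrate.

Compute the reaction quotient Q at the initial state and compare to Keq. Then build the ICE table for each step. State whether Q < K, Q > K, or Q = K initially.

Q₀ = 0.9522 vs Keq = 1.6000e-05 ⇒ Q>K, reverse
Step 1:
                    D           C
  init        0.08979      0.2924
  Δ            0.1452     -0.2905
  eq            0.235    0.001939
  solve Keq expr → x = -0.1452; check Q = 1.6000e-05
Then change container volume by factor 2 (V_new/V_old).
Step 2:
                    D           C
  init         0.1175  9.6958e-04
  Δ       -2.0022e-04  4.0044e-04
  eq           0.1173     0.00137
  solve Keq expr → x = 2.0022e-04; check Q = 1.6000e-05
Then add 0.03872 M of C.
Step 3:
                    D           C
  init         0.1173     0.04009
  Δ           0.01931    -0.03861
  eq           0.1366    0.001478
  solve Keq expr → x = -0.01931; check Q = 1.6000e-05

Q₀ = 0.9522; Q > K (proceeds reverse)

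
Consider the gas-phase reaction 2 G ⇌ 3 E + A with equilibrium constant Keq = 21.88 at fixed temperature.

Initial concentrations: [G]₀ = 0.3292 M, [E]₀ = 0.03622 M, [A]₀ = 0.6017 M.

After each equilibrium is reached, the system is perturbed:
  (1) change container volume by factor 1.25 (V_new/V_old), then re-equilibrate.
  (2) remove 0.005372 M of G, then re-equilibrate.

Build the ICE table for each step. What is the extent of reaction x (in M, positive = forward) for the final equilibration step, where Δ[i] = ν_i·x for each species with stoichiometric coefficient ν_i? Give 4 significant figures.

x = -0.002167 M

Q₀ = 2.6382e-04 vs Keq = 21.88 ⇒ Q<K, forward
Step 1:
                    G           E           A
  I            0.3292     0.03622      0.6017
  C           -0.2742      0.4113      0.1371
  E           0.05501      0.4475      0.7388
  solve Keq expr → x = 0.1371; check Q = 21.88
Then change container volume by factor 1.25 (V_new/V_old).
Step 2:
                    G           E           A
  I           0.04401       0.358       0.591
  C         -0.007107     0.01066    0.003553
  E            0.0369      0.3687      0.5946
  solve Keq expr → x = 0.003553; check Q = 21.88
Then remove 0.005372 M of G.
Step 3:
                    G           E           A
  I           0.03153      0.3687      0.5946
  C          0.004335   -0.006502   -0.002167
  E           0.03586      0.3622      0.5924
  solve Keq expr → x = -0.002167; check Q = 21.88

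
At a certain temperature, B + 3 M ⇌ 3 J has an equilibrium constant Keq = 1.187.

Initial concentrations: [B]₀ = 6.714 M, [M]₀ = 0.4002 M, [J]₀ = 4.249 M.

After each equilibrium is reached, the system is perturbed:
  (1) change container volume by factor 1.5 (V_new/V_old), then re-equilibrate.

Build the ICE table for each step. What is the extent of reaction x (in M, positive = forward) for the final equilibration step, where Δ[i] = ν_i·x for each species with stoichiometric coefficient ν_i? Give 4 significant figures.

Q₀ = 178.3 vs Keq = 1.187 ⇒ Q>K, reverse
Step 1:
                   B          M          J
  I            6.714     0.4002      4.249
  C           0.3774      1.132     -1.132
  E            7.091      1.532      3.117
  solve Keq expr → x = -0.3774; check Q = 1.187
Then change container volume by factor 1.5 (V_new/V_old).
Step 2:
                   B          M          J
  I            4.728      1.022      2.078
  C          0.03101    0.09304   -0.09304
  E            4.759      1.115      1.985
  solve Keq expr → x = -0.03101; check Q = 1.187

x = -0.03101 M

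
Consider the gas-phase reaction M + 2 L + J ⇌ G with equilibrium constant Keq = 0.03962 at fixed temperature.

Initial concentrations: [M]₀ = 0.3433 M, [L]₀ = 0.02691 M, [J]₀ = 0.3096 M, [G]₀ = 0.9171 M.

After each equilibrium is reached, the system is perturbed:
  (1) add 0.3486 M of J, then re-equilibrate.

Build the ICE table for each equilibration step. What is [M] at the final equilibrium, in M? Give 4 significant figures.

[M]_eq = 1.109 M

Q₀ = 1.1916e+04 vs Keq = 0.03962 ⇒ Q>K, reverse
Step 1:
                    M           L           J           G
  Initial      0.3433     0.02691      0.3096      0.9171
  Change       0.7897       1.579      0.7897     -0.7897
  Equil         1.133       1.606       1.099      0.1274
  solve Keq expr → x = -0.7897; check Q = 0.03962
Then add 0.3486 M of J.
Step 2:
                    M           L           J           G
  Initial       1.133       1.606       1.448      0.1274
  Change     -0.02437    -0.04874    -0.02437     0.02437
  Equil         1.109       1.558       1.424      0.1517
  solve Keq expr → x = 0.02437; check Q = 0.03962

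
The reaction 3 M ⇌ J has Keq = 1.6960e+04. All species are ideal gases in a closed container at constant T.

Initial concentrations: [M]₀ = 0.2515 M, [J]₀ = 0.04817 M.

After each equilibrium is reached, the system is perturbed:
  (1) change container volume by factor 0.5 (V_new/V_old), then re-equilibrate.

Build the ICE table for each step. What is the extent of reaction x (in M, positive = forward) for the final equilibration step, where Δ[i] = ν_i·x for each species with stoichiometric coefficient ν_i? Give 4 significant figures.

x = 0.004756 M

Q₀ = 3.028 vs Keq = 1.6960e+04 ⇒ Q<K, forward
Step 1:
                  M         J
  init       0.2515   0.04817
  Δ          -0.232   0.07734
  eq        0.01949    0.1255
  solve Keq expr → x = 0.07734; check Q = 1.6960e+04
Then change container volume by factor 0.5 (V_new/V_old).
Step 2:
                  M         J
  init      0.03897     0.251
  Δ        -0.01427  0.004756
  eq        0.02471    0.2558
  solve Keq expr → x = 0.004756; check Q = 1.6960e+04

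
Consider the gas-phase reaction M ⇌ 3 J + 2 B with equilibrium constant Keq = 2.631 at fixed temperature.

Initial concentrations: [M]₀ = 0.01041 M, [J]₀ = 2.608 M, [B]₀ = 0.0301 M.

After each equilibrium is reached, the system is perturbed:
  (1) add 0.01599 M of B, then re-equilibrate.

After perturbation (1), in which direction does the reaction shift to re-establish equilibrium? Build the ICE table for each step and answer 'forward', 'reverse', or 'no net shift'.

Direction: reverse

Q₀ = 1.544 vs Keq = 2.631 ⇒ Q<K, forward
Step 1:
                    M           J           B
  I           0.01041       2.608      0.0301
  C         -0.002263    0.006789    0.004526
  E          0.008147       2.615     0.03463
  solve Keq expr → x = 0.002263; check Q = 2.631
Then add 0.01599 M of B.
Step 2:
                    M           J           B
  I          0.008147       2.615     0.05062
  C          0.004011    -0.01203   -0.008022
  E           0.01216       2.603     0.04259
  solve Keq expr → x = -0.004011; check Q = 2.631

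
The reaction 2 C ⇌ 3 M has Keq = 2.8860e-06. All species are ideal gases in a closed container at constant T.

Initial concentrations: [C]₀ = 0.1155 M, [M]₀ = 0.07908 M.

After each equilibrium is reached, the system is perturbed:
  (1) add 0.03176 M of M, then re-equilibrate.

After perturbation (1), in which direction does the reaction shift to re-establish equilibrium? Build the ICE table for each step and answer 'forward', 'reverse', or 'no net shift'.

Direction: reverse

Q₀ = 0.03707 vs Keq = 2.8860e-06 ⇒ Q>K, reverse
Step 1:
                  C         M
  init       0.1155   0.07908
  Δ         0.04986  -0.07479
  eq         0.1654  0.004289
  solve Keq expr → x = -0.02493; check Q = 2.8860e-06
Then add 0.03176 M of M.
Step 2:
                  C         M
  init       0.1654   0.03605
  Δ         0.02094  -0.03141
  eq         0.1863  0.004644
  solve Keq expr → x = -0.01047; check Q = 2.8860e-06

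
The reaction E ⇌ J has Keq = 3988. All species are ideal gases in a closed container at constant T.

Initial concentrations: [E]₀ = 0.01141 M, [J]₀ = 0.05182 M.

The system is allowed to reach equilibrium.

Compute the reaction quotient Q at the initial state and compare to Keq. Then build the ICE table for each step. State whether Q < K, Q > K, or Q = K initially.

Q₀ = 4.542 vs Keq = 3988 ⇒ Q<K, forward
Step 1:
                  E         J
  I         0.01141   0.05182
  C        -0.01139   0.01139
  E       1.5851e-05   0.06321
  solve Keq expr → x = 0.01139; check Q = 3988

Q₀ = 4.542; Q < K (proceeds forward)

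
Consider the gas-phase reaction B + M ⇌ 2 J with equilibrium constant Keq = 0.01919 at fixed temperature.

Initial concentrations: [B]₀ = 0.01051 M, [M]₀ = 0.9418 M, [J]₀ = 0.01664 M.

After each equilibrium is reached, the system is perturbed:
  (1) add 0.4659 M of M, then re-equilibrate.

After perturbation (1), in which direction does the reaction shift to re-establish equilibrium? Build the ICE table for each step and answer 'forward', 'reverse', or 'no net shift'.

Q₀ = 0.02797 vs Keq = 0.01919 ⇒ Q>K, reverse
Step 1:
                    B           M           J
  Initial     0.01051      0.9418     0.01664
  Change      0.00108     0.00108   -0.002159
  Equil       0.01159      0.9429     0.01448
  solve Keq expr → x = -0.00108; check Q = 0.01919
Then add 0.4659 M of M.
Step 2:
                    B           M           J
  Initial     0.01159       1.409     0.01448
  Change    -0.001154   -0.001154    0.002308
  Equil       0.01044       1.408     0.01679
  solve Keq expr → x = 0.001154; check Q = 0.01919

Direction: forward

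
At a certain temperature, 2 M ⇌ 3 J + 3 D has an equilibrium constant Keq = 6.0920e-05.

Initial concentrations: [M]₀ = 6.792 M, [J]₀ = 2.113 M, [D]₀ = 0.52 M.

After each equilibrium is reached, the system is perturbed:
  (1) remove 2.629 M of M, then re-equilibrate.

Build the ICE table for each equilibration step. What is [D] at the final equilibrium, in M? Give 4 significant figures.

[D]_eq = 0.06439 M

Q₀ = 0.02875 vs Keq = 6.0920e-05 ⇒ Q>K, reverse
Step 1:
                   M          J          D
  init         6.792      2.113       0.52
  Δ           0.2891    -0.4336    -0.4336
  eq           7.081      1.679     0.0864
  solve Keq expr → x = -0.1445; check Q = 6.0920e-05
Then remove 2.629 M of M.
Step 2:
                   M          J          D
  init         4.452      1.679     0.0864
  Δ          0.01467   -0.02201   -0.02201
  eq           4.467      1.657    0.06439
  solve Keq expr → x = -0.007336; check Q = 6.0920e-05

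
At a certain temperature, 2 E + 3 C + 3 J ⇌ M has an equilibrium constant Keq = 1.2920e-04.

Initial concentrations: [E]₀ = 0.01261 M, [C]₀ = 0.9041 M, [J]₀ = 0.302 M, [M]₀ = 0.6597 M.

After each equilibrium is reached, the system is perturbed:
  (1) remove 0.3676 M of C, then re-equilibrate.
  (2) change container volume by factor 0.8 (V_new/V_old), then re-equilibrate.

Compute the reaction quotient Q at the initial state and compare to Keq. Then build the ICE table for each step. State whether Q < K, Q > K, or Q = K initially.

Q₀ = 2.0382e+05 vs Keq = 1.2920e-04 ⇒ Q>K, reverse
Step 1:
                    E           C           J           M
  Initial     0.01261      0.9041       0.302      0.6597
  Change        1.235       1.853       1.853     -0.6175
  Equil         1.248       2.757       2.155     0.04215
  solve Keq expr → x = -0.6175; check Q = 1.2920e-04
Then remove 0.3676 M of C.
Step 2:
                    E           C           J           M
  Initial       1.248       2.389       2.155     0.04215
  Change      0.02224     0.03336     0.03336    -0.01112
  Equil          1.27       2.423       2.188     0.03103
  solve Keq expr → x = -0.01112; check Q = 1.2920e-04
Then change container volume by factor 0.8 (V_new/V_old).
Step 3:
                    E           C           J           M
  Initial       1.587       3.028       2.735     0.03879
  Change      -0.1285     -0.1927     -0.1927     0.06423
  Equil         1.459       2.835       2.542       0.103
  solve Keq expr → x = 0.06423; check Q = 1.2920e-04

Q₀ = 2.0382e+05; Q > K (proceeds reverse)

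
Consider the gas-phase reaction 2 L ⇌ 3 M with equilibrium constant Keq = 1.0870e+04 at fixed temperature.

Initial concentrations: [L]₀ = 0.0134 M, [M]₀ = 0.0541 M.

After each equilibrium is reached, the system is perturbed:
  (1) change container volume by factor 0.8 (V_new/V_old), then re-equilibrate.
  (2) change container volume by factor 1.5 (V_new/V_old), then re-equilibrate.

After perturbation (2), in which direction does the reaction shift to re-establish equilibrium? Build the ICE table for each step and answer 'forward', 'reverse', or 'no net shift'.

Direction: forward

Q₀ = 0.8818 vs Keq = 1.0870e+04 ⇒ Q<K, forward
Step 1:
                   L          M
  I           0.0134     0.0541
  C         -0.01321    0.01981
  E       1.9273e-04    0.07391
  solve Keq expr → x = 0.006604; check Q = 1.0870e+04
Then change container volume by factor 0.8 (V_new/V_old).
Step 2:
                   L          M
  I       2.4091e-04    0.09239
  C       2.8250e-05 -4.2376e-05
  E       2.6916e-04    0.09235
  solve Keq expr → x = -1.4125e-05; check Q = 1.0870e+04
Then change container volume by factor 1.5 (V_new/V_old).
Step 3:
                   L          M
  I       1.7944e-04    0.06156
  C       -3.2753e-05 4.9129e-05
  E       1.4669e-04    0.06161
  solve Keq expr → x = 1.6376e-05; check Q = 1.0870e+04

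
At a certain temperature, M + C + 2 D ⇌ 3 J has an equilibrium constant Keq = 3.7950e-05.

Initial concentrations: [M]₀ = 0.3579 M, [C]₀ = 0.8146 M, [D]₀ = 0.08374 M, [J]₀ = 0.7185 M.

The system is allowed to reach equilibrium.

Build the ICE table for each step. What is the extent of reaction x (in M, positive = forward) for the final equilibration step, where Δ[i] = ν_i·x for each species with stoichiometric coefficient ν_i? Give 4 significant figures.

Q₀ = 181.4 vs Keq = 3.7950e-05 ⇒ Q>K, reverse
Step 1:
                    M           C           D           J
  Initial      0.3579      0.8146     0.08374      0.7185
  Change       0.2331      0.2331      0.4662     -0.6993
  Equil         0.591       1.048      0.5499     0.01923
  solve Keq expr → x = -0.2331; check Q = 3.7950e-05

x = -0.2331 M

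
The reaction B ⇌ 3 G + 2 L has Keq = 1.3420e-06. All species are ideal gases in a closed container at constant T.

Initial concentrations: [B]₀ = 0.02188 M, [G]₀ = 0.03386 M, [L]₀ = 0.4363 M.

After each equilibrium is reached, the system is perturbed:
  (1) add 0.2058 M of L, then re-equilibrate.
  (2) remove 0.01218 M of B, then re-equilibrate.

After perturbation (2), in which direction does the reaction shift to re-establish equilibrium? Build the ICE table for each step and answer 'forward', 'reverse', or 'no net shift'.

Direction: reverse

Q₀ = 3.3774e-04 vs Keq = 1.3420e-06 ⇒ Q>K, reverse
Step 1:
                    B           G           L
  Initial     0.02188     0.03386      0.4363
  Change     0.009218    -0.02765    -0.01844
  Equil        0.0311    0.006206      0.4179
  solve Keq expr → x = -0.009218; check Q = 1.3420e-06
Then add 0.2058 M of L.
Step 2:
                    B           G           L
  Initial      0.0311    0.006206      0.6237
  Change   4.7505e-04   -0.001425 -9.5009e-04
  Equil       0.03157    0.004781      0.6227
  solve Keq expr → x = -4.7505e-04; check Q = 1.3420e-06
Then remove 0.01218 M of B.
Step 3:
                    B           G           L
  Initial     0.01939    0.004781      0.6227
  Change   2.3288e-04 -6.9865e-04 -4.6577e-04
  Equil       0.01963    0.004082      0.6222
  solve Keq expr → x = -2.3288e-04; check Q = 1.3420e-06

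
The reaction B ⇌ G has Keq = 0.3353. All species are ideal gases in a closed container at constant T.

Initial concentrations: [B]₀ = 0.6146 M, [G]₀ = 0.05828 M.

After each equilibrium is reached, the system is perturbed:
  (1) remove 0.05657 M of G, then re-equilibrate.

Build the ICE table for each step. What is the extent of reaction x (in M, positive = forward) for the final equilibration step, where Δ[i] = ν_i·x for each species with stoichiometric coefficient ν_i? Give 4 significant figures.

x = 0.04237 M

Q₀ = 0.09483 vs Keq = 0.3353 ⇒ Q<K, forward
Step 1:
                  B         G
  Initial    0.6146   0.05828
  Change    -0.1107    0.1107
  Equil      0.5039     0.169
  solve Keq expr → x = 0.1107; check Q = 0.3353
Then remove 0.05657 M of G.
Step 2:
                  B         G
  Initial    0.5039    0.1124
  Change   -0.04237   0.04237
  Equil      0.4616    0.1548
  solve Keq expr → x = 0.04237; check Q = 0.3353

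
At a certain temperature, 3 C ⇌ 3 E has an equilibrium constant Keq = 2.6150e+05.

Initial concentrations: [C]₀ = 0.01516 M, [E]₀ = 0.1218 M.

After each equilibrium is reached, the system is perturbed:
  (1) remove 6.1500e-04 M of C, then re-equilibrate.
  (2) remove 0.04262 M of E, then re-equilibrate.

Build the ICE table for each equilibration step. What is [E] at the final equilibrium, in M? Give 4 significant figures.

Q₀ = 518.6 vs Keq = 2.6150e+05 ⇒ Q<K, forward
Step 1:
                   C          E
  I          0.01516     0.1218
  C         -0.01305    0.01305
  E         0.002109     0.1349
  solve Keq expr → x = 0.00435; check Q = 2.6150e+05
Then remove 6.1500e-04 M of C.
Step 2:
                   C          E
  I         0.001494     0.1349
  C       6.0553e-04 -6.0553e-04
  E         0.002099     0.1342
  solve Keq expr → x = -2.0184e-04; check Q = 2.6150e+05
Then remove 0.04262 M of E.
Step 3:
                   C          E
  I         0.002099    0.09163
  C       -6.5622e-04 6.5622e-04
  E         0.001443    0.09228
  solve Keq expr → x = 2.1874e-04; check Q = 2.6150e+05

[E]_eq = 0.09228 M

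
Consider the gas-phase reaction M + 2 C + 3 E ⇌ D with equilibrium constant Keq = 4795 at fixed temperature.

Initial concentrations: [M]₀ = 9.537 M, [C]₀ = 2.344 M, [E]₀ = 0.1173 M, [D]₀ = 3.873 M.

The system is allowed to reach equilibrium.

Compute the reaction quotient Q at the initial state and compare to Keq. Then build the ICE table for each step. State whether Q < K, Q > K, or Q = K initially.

Q₀ = 45.8; Q < K (proceeds forward)

Q₀ = 45.8 vs Keq = 4795 ⇒ Q<K, forward
Step 1:
                    M           C           E           D
  I             9.537       2.344      0.1173       3.873
  C          -0.03063    -0.06125    -0.09188     0.03063
  E             9.506       2.283     0.02542       3.904
  solve Keq expr → x = 0.03063; check Q = 4795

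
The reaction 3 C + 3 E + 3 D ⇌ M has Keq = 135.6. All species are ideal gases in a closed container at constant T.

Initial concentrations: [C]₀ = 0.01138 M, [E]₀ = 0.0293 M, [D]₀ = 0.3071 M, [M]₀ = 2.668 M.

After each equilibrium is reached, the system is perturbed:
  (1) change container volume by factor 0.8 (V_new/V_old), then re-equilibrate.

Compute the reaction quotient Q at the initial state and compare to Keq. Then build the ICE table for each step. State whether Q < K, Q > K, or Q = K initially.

Q₀ = 2.4849e+12 vs Keq = 135.6 ⇒ Q>K, reverse
Step 1:
                    C           E           D           M
  init        0.01138      0.0293      0.3071       2.668
  Δ            0.5383      0.5383      0.5383     -0.1794
  eq           0.5497      0.5676      0.8454       2.489
  solve Keq expr → x = -0.1794; check Q = 135.6
Then change container volume by factor 0.8 (V_new/V_old).
Step 2:
                    C           E           D           M
  init         0.6871      0.7095       1.057       3.111
  Δ           -0.1401     -0.1401     -0.1401     0.04669
  eq            0.547      0.5694      0.9167       3.157
  solve Keq expr → x = 0.04669; check Q = 135.6

Q₀ = 2.4849e+12; Q > K (proceeds reverse)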